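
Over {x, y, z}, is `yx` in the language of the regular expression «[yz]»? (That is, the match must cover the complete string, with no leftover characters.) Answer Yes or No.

No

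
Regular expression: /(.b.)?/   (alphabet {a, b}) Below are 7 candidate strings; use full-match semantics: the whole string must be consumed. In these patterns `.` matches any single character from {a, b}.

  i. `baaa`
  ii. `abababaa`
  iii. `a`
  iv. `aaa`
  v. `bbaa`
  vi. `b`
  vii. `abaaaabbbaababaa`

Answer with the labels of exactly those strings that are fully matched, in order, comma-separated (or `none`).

none

i → no match
ii → no match
iii → no match
iv → no match
v → no match
vi → no match
vii → no match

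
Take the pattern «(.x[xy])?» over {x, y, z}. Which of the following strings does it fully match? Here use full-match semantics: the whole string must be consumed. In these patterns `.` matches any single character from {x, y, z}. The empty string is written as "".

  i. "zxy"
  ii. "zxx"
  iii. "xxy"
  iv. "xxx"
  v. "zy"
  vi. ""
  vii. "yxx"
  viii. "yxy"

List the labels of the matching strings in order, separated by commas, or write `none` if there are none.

i → match
ii → match
iii → match
iv → match
v → no match
vi → match
vii → match
viii → match

i, ii, iii, iv, vi, vii, viii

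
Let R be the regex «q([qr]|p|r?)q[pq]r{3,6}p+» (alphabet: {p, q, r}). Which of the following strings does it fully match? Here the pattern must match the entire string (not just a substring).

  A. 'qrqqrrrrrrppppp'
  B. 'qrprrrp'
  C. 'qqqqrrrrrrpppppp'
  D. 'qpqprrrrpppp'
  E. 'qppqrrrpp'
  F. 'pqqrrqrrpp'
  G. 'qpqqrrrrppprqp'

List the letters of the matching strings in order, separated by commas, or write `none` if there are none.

A, C, D

A → match
B → no match
C → match
D → match
E → no match
F → no match — must start with 'q'
G → no match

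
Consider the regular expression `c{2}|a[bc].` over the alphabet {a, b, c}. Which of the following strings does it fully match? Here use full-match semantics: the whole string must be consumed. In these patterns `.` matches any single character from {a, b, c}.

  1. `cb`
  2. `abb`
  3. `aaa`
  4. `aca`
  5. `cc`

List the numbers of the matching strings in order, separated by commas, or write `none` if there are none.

1 → no match
2 → match
3 → no match
4 → match
5 → match

2, 4, 5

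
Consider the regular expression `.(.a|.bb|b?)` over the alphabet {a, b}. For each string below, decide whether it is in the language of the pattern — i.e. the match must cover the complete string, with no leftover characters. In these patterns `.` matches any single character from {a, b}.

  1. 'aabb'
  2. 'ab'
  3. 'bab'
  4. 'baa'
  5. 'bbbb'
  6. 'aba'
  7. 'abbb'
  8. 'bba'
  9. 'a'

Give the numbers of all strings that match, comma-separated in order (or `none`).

1. 'aabb' → match
2. 'ab' → match
3. 'bab' → no match
4. 'baa' → match
5. 'bbbb' → match
6. 'aba' → match
7. 'abbb' → match
8. 'bba' → match
9. 'a' → match

1, 2, 4, 5, 6, 7, 8, 9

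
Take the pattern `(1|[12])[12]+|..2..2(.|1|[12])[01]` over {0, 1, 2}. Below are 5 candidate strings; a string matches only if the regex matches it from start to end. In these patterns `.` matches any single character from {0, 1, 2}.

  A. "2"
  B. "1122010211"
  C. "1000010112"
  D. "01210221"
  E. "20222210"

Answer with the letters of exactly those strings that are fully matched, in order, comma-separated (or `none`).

D, E

A → no match
B → no match
C → no match
D → match
E → match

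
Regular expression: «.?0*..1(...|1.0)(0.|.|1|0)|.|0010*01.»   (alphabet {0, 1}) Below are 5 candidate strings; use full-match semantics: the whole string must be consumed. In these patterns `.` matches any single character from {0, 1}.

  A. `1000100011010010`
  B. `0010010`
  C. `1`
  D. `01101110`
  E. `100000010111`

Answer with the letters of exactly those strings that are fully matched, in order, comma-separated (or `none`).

B, C, E

A → no match
B. `0010010` → match
C. `1` → match
D. `01101110` → no match
E. `100000010111` → match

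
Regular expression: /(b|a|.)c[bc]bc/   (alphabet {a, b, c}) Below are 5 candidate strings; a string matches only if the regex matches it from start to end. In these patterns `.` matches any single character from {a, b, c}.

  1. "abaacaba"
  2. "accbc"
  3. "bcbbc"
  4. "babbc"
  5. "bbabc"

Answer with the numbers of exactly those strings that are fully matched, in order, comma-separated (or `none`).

2, 3

1. "abaacaba" → no match — must end with "bc"
2. "accbc" → match
3. "bcbbc" → match
4. "babbc" → no match
5. "bbabc" → no match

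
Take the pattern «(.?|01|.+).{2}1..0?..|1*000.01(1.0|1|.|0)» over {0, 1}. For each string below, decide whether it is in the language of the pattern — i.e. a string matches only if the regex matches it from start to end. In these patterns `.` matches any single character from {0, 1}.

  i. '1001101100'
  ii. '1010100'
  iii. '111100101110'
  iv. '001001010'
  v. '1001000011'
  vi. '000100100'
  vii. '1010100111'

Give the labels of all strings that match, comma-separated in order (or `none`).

ii

i → no match
ii → match
iii → no match
iv → no match
v → no match
vi → no match
vii → no match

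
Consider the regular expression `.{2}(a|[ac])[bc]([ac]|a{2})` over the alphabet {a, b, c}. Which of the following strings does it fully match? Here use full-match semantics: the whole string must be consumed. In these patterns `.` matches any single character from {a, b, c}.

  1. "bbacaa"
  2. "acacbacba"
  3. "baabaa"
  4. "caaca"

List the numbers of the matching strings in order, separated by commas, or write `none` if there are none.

1, 3, 4

1 → match
2 → no match
3 → match
4 → match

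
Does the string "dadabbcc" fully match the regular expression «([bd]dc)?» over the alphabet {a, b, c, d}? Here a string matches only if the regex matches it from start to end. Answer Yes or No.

No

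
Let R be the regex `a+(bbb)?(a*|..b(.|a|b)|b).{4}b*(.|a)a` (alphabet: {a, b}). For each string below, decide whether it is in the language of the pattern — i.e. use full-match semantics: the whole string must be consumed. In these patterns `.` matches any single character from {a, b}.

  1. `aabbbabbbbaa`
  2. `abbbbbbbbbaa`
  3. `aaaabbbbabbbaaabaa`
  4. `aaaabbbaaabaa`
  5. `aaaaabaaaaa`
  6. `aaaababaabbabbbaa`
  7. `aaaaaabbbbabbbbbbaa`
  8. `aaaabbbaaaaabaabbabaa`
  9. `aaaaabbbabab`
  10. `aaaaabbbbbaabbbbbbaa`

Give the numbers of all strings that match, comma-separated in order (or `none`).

1, 2, 3, 4, 5, 6, 7, 10

1. `aabbbabbbbaa` → match
2. `abbbbbbbbbaa` → match
3 → match
4 → match
5. `aaaaabaaaaa` → match
6 → match
7 → match
8 → no match
9. `aaaaabbbabab` → no match — must end with `a`
10 → match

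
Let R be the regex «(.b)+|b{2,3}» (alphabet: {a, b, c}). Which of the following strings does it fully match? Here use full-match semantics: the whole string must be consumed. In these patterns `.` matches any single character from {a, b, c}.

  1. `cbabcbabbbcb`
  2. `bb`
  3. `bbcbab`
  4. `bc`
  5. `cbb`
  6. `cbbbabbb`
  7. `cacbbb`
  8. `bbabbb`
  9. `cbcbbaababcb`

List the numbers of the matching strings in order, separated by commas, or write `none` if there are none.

1, 2, 3, 6, 8

1. `cbabcbabbbcb` → match
2. `bb` → match
3. `bbcbab` → match
4. `bc` → no match — must end with `b`
5. `cbb` → no match
6. `cbbbabbb` → match
7. `cacbbb` → no match
8. `bbabbb` → match
9. `cbcbbaababcb` → no match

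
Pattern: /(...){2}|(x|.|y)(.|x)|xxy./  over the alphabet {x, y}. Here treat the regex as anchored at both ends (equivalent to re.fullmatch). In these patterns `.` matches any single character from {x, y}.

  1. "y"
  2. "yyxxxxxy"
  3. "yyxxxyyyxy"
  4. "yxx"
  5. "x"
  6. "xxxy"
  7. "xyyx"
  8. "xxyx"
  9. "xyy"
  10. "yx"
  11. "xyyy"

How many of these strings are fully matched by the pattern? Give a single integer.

1 → no match
2 → no match
3 → no match
4 → no match
5 → no match
6 → no match
7 → no match
8 → match
9 → no match
10 → match
11 → no match
Total matched: 2

2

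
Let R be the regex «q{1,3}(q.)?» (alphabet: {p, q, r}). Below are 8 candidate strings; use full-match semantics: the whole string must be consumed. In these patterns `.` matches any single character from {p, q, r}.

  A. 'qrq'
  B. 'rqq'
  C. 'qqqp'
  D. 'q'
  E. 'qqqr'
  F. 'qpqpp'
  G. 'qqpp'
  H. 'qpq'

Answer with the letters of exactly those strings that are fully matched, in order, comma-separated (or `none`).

C, D, E

A → no match
B → no match — must start with 'q'
C → match
D → match
E → match
F → no match
G → no match
H → no match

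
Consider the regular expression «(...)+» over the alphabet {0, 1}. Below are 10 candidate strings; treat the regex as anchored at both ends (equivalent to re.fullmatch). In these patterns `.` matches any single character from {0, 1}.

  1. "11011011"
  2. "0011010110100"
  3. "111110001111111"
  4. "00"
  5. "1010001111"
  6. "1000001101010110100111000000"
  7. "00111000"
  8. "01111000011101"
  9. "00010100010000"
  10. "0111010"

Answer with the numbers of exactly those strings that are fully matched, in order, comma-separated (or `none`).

1 → no match
2 → no match
3 → match
4 → no match
5 → no match
6 → no match
7 → no match
8 → no match
9 → no match
10 → no match

3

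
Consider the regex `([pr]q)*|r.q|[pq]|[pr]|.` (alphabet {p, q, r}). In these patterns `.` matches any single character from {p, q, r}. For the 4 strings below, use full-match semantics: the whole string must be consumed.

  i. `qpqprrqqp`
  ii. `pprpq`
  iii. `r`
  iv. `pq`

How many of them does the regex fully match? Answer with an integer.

2

i → no match
ii → no match
iii → match
iv → match
Total matched: 2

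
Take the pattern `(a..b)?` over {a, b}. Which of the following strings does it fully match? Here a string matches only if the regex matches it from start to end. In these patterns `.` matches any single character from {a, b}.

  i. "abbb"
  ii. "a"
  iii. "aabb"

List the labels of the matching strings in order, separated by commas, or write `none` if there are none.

i, iii

i → match
ii → no match
iii → match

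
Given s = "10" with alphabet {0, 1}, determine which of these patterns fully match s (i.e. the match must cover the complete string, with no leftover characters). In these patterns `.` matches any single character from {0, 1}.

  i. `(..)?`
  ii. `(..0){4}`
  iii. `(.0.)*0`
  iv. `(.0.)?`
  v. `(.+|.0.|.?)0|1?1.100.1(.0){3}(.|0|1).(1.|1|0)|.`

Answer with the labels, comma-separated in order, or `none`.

i, v

i → match
ii → no match
iii → no match
iv → no match
v → match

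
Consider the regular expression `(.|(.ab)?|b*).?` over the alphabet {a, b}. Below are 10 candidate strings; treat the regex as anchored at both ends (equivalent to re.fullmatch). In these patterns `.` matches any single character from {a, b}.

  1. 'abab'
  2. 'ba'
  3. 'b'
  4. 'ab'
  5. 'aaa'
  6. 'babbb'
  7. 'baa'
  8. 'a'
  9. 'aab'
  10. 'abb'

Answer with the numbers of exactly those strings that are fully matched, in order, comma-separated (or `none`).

2, 3, 4, 8, 9

1 → no match
2 → match
3 → match
4 → match
5 → no match
6 → no match
7 → no match
8 → match
9 → match
10 → no match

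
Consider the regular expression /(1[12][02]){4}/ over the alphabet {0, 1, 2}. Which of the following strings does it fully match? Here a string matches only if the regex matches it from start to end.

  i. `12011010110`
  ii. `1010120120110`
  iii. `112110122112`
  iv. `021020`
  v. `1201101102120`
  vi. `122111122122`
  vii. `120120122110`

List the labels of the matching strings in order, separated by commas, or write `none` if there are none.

i → no match
ii → no match
iii → match
iv → no match — must start with `1`
v → no match
vi → no match
vii → match

iii, vii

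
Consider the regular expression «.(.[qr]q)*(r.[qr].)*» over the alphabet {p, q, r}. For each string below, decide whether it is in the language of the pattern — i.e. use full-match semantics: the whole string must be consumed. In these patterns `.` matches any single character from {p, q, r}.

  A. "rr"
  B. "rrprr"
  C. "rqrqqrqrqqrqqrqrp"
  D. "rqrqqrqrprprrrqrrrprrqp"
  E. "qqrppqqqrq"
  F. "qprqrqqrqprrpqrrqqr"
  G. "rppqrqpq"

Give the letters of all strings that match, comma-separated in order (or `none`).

A → no match
B → match
C → match
D → match
E → no match
F → no match
G → no match

B, C, D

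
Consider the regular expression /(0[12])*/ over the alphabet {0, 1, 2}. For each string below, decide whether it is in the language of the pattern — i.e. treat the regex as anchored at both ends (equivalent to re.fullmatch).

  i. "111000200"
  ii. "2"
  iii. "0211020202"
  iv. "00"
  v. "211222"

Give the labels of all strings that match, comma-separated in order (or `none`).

none

i. "111000200" → no match
ii. "2" → no match
iii. "0211020202" → no match
iv. "00" → no match
v. "211222" → no match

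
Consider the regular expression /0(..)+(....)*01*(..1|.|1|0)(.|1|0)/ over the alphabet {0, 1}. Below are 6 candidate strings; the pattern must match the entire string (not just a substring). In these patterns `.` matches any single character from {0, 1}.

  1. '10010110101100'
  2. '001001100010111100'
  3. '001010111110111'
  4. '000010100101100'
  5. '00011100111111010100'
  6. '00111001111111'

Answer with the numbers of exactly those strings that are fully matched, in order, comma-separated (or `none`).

1 → no match — must start with '0'
2 → match
3 → match
4 → no match
5 → no match
6 → no match

2, 3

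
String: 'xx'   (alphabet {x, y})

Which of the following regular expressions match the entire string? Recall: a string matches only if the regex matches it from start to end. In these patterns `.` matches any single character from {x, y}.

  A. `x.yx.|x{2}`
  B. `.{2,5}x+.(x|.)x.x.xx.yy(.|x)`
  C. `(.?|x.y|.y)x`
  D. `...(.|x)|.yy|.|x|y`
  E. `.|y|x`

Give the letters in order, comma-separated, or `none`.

A, C

A → match
B → no match
C → match
D → no match
E → no match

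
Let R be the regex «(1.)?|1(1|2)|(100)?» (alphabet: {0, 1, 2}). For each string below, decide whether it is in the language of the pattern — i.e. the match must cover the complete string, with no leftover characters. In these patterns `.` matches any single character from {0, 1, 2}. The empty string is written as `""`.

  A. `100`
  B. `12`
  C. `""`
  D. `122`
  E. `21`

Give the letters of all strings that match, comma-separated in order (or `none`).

A → match
B → match
C → match
D → no match
E → no match

A, B, C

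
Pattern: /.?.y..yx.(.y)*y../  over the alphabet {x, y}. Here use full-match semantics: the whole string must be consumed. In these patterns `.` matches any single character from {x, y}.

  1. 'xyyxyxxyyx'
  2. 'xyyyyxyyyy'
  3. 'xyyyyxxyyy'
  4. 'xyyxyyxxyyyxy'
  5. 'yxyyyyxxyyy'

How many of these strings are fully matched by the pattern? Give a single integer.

1 → match
2 → match
3 → match
4 → match
5 → match
Total matched: 5

5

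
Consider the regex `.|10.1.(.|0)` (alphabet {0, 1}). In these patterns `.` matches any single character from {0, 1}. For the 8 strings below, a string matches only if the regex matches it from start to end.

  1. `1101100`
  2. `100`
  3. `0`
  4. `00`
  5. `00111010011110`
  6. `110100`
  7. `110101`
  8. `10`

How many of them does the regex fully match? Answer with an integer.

1 → no match
2 → no match
3 → match
4 → no match
5 → no match
6 → no match
7 → no match
8 → no match
Total matched: 1

1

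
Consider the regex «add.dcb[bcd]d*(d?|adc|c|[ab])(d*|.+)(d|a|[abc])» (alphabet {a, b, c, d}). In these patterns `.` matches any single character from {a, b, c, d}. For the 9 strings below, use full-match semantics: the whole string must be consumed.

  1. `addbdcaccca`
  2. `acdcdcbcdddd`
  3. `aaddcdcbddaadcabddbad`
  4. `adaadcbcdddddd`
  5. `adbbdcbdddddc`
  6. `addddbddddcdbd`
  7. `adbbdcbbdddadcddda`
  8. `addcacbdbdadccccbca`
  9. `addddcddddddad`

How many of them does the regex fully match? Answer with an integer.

0

1 → no match
2 → no match — must start with `add`
3 → no match — must start with `add`
4 → no match — must start with `add`
5 → no match — must start with `add`
6 → no match
7 → no match — must start with `add`
8 → no match
9 → no match
Total matched: 0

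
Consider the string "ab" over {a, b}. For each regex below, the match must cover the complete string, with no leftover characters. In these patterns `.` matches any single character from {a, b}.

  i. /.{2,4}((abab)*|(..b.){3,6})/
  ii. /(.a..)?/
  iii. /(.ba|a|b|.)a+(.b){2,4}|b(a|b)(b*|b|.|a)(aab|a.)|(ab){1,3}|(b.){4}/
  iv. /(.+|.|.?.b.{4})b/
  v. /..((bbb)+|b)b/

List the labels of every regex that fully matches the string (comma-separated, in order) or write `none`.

i, iii, iv

i → match
ii → no match
iii → match
iv → match
v → no match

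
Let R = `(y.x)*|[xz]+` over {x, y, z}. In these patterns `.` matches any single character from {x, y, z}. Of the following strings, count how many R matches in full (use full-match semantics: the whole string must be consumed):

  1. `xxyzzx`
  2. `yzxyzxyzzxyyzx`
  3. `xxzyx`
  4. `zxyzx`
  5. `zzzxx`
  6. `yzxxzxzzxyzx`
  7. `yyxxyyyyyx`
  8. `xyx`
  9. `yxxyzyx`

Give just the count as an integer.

1

1 → no match
2 → no match
3 → no match
4 → no match
5 → match
6 → no match
7 → no match
8 → no match
9 → no match
Total matched: 1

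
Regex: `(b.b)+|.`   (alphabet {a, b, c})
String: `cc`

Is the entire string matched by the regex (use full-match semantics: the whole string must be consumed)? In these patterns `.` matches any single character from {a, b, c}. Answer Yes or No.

No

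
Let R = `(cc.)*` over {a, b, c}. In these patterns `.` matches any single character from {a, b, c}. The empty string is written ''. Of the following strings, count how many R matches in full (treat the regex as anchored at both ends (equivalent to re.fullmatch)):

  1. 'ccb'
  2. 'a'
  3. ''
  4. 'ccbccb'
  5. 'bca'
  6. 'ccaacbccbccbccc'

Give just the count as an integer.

3

1 → match
2 → no match
3 → match
4 → match
5 → no match
6 → no match
Total matched: 3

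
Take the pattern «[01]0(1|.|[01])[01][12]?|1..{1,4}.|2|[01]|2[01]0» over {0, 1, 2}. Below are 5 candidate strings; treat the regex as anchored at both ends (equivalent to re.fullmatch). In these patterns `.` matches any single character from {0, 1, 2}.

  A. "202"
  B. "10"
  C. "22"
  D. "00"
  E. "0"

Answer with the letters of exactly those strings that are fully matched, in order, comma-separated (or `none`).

E

A → no match
B → no match
C → no match
D → no match
E → match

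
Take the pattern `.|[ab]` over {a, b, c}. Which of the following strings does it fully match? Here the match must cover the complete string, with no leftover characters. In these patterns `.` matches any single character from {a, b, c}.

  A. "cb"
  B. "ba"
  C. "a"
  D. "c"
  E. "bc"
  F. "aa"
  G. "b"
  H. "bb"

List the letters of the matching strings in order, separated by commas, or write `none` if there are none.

A → no match
B → no match
C → match
D → match
E → no match
F → no match
G → match
H → no match

C, D, G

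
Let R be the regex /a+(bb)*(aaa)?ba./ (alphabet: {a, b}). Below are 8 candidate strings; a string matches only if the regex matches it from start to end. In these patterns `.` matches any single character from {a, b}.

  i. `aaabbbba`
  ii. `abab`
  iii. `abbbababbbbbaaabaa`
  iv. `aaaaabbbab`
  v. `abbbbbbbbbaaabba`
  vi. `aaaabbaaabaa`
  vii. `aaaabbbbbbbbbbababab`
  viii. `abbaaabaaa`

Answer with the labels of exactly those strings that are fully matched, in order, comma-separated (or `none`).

i. `aaabbbba` → no match
ii. `abab` → match
iii → no match
iv. `aaaaabbbab` → match
v → no match
vi. `aaaabbaaabaa` → match
vii → no match
viii. `abbaaabaaa` → no match

ii, iv, vi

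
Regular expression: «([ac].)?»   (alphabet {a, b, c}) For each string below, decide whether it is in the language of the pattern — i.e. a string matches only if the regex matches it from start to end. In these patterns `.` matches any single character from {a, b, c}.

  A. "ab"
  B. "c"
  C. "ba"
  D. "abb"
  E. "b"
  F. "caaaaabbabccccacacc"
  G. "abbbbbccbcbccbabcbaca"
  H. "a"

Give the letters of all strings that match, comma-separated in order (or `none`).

A

A. "ab" → match
B. "c" → no match
C. "ba" → no match
D. "abb" → no match
E. "b" → no match
F → no match
G → no match
H. "a" → no match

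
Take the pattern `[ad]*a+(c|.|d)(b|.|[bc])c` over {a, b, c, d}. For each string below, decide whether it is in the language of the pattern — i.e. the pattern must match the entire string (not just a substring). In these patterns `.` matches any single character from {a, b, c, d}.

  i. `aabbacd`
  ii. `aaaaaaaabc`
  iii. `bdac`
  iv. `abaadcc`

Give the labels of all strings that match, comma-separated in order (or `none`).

ii

i. `aabbacd` → no match — must end with `c`
ii. `aaaaaaaabc` → match
iii. `bdac` → no match
iv. `abaadcc` → no match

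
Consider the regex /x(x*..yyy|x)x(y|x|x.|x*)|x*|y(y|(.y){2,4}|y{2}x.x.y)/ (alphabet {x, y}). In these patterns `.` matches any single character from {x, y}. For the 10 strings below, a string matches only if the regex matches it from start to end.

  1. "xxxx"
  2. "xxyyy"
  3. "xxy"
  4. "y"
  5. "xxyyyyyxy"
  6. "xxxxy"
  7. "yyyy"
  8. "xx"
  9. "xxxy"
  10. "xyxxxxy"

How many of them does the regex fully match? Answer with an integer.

5

1. "xxxx" → match
2. "xxyyy" → no match
3. "xxy" → no match
4. "y" → no match
5. "xxyyyyyxy" → match
6. "xxxxy" → match
7. "yyyy" → no match
8. "xx" → match
9. "xxxy" → match
10. "xyxxxxy" → no match
Total matched: 5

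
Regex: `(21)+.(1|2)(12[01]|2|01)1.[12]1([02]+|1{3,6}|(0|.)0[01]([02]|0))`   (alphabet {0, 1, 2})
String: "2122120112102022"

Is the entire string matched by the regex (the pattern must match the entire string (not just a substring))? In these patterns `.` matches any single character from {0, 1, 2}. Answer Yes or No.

Yes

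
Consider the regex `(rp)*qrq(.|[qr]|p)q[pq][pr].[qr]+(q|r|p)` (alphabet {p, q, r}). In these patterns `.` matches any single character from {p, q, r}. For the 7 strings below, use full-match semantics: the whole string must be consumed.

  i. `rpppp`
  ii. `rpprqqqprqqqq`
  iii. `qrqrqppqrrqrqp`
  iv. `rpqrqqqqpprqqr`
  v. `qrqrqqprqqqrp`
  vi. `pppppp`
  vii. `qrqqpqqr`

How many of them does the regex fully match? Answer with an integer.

i → no match
ii → no match
iii → match
iv → match
v → match
vi → no match
vii → no match
Total matched: 3

3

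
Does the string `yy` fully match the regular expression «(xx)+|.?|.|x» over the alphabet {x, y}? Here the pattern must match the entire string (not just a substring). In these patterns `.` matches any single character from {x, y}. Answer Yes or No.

No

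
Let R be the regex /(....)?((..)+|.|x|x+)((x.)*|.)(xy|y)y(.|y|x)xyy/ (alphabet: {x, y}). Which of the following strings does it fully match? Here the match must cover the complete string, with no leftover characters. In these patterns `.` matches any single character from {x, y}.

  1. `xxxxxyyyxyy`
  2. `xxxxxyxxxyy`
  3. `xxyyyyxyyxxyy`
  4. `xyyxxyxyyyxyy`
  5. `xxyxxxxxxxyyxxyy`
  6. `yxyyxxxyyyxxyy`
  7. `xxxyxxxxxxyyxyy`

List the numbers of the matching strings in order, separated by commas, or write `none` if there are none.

1 → match
2 → no match
3 → match
4 → match
5 → match
6 → match
7 → no match

1, 3, 4, 5, 6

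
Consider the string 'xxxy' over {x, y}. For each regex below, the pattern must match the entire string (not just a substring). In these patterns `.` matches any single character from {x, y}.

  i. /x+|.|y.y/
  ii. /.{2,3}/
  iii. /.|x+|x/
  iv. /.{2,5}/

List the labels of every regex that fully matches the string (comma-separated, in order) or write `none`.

i → no match
ii → no match
iii → no match
iv → match

iv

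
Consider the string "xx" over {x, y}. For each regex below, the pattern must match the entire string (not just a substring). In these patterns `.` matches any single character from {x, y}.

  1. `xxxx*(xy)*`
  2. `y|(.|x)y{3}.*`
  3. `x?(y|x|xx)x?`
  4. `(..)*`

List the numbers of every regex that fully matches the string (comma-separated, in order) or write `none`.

1 → no match — must start with "xxx"
2 → no match
3 → match
4 → match

3, 4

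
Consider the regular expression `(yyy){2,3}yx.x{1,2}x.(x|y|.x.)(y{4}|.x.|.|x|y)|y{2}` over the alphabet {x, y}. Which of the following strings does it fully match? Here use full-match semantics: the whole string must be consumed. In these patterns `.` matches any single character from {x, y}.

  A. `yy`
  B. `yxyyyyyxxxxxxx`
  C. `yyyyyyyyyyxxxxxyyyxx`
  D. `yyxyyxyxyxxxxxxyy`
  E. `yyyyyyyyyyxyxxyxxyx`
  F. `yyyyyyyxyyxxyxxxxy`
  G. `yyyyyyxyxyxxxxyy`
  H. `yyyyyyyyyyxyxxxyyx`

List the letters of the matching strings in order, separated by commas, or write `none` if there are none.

A, C, E, H

A → match
B → no match
C → match
D → no match
E → match
F → no match
G → no match
H → match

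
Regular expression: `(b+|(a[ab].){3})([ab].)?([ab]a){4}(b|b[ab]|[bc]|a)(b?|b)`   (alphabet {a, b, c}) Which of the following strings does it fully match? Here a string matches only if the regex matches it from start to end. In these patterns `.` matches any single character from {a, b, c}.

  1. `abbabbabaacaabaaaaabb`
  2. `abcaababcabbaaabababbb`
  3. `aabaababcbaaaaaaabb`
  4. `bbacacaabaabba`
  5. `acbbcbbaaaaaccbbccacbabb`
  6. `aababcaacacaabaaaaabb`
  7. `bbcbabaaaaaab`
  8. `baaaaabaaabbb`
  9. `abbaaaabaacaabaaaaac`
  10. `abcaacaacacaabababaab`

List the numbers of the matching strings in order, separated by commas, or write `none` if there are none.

1, 2, 3, 6, 7, 9, 10

1 → match
2 → match
3 → match
4 → no match
5 → no match
6 → match
7 → match
8 → no match
9 → match
10 → match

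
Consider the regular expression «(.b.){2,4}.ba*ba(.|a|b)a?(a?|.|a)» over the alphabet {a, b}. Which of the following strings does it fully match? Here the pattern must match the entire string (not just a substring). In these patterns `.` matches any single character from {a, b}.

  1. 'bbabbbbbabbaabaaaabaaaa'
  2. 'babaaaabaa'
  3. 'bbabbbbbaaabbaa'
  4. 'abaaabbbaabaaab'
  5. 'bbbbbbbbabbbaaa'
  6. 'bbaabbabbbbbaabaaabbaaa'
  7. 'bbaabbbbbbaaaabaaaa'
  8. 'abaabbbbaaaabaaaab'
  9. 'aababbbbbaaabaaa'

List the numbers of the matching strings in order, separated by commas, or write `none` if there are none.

1, 5

1 → match
2 → no match
3 → no match
4 → no match
5 → match
6 → no match
7 → no match
8 → no match
9 → no match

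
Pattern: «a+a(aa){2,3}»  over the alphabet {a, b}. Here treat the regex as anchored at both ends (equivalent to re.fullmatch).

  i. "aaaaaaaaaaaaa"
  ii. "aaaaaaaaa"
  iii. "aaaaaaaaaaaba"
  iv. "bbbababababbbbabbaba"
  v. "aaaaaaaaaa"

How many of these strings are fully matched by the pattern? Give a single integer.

i → match
ii → match
iii → no match — must end with "aa"
iv → no match — must start with "a"
v → match
Total matched: 3

3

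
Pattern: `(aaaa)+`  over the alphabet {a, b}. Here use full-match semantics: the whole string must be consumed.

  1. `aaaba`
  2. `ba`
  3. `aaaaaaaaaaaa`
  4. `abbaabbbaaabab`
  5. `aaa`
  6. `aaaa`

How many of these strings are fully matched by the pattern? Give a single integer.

2

1 → no match — must start with `aaaa`
2 → no match — must start with `aaaa`
3 → match
4 → no match — must start with `aaaa`
5 → no match — must start with `aaaa`
6 → match
Total matched: 2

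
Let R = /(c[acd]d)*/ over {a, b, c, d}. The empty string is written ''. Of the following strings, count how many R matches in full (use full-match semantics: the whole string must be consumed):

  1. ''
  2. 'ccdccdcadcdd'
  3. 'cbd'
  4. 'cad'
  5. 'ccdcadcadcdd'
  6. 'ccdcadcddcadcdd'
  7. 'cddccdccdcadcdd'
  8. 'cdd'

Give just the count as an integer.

1. '' → match
2. 'ccdccdcadcdd' → match
3. 'cbd' → no match
4. 'cad' → match
5. 'ccdcadcadcdd' → match
6 → match
7 → match
8. 'cdd' → match
Total matched: 7

7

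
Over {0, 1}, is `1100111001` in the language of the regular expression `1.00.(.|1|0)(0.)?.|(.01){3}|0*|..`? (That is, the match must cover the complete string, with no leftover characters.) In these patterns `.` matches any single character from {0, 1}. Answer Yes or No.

No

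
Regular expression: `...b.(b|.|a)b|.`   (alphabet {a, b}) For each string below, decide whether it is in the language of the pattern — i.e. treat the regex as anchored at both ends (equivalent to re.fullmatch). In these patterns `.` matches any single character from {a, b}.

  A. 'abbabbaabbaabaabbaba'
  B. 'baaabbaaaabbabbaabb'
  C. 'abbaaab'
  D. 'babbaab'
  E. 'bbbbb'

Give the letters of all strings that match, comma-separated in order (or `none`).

A → no match
B → no match
C → no match
D → match
E → no match

D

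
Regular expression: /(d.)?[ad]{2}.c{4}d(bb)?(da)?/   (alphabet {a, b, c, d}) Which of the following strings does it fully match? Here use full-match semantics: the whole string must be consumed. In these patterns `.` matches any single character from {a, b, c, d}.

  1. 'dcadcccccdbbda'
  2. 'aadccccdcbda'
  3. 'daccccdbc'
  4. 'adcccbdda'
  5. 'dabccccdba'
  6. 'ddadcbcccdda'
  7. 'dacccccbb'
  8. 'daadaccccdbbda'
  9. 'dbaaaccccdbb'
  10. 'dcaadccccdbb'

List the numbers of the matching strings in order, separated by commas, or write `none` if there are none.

1, 8, 9, 10

1 → match
2. 'aadccccdcbda' → no match
3. 'daccccdbc' → no match
4. 'adcccbdda' → no match
5. 'dabccccdba' → no match
6. 'ddadcbcccdda' → no match
7. 'dacccccbb' → no match
8 → match
9. 'dbaaaccccdbb' → match
10. 'dcaadccccdbb' → match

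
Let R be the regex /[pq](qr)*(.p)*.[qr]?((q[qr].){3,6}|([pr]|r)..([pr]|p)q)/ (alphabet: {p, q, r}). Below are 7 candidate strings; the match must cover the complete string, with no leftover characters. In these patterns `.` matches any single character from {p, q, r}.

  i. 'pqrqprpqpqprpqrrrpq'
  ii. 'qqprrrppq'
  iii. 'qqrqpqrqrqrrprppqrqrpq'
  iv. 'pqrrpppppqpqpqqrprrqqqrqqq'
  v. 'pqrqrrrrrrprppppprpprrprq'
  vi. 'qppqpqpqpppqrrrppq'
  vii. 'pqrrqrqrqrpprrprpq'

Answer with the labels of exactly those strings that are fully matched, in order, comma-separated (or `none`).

i → match
ii. 'qqprrrppq' → match
iii → no match
iv → no match
v → no match
vi → match
vii → no match

i, ii, vi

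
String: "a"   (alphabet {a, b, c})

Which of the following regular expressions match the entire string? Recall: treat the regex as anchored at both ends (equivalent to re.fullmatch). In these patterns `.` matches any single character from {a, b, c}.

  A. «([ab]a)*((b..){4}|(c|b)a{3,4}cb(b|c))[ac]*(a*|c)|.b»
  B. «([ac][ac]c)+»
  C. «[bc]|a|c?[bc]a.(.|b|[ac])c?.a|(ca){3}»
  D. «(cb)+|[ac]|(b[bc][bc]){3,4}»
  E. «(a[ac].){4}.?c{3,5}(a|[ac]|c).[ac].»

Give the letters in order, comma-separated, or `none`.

C, D

A → no match
B → no match — must end with "c"
C → match
D → match
E → no match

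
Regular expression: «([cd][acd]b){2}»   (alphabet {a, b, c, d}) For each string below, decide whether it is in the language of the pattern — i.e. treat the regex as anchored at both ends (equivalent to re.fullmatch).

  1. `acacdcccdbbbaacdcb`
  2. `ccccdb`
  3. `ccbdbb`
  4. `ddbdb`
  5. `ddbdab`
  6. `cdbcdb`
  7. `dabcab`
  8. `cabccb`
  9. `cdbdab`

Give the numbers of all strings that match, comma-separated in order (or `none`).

5, 6, 7, 8, 9

1 → no match
2. `ccccdb` → no match
3. `ccbdbb` → no match
4. `ddbdb` → no match
5. `ddbdab` → match
6. `cdbcdb` → match
7. `dabcab` → match
8. `cabccb` → match
9. `cdbdab` → match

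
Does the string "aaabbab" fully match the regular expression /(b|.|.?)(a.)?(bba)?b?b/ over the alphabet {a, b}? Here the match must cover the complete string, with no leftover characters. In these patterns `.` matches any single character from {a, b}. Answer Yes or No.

Yes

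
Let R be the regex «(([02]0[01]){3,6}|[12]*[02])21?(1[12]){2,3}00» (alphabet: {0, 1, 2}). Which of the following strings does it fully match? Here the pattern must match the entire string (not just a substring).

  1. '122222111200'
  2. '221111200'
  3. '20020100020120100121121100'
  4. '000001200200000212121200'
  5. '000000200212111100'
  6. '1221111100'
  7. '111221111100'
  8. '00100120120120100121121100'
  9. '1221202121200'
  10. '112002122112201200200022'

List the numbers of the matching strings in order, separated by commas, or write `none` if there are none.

1, 2, 3, 4, 5, 6, 7, 8, 9

1 → match
2 → match
3 → match
4 → match
5 → match
6 → match
7 → match
8 → match
9 → match
10 → no match — must end with '00'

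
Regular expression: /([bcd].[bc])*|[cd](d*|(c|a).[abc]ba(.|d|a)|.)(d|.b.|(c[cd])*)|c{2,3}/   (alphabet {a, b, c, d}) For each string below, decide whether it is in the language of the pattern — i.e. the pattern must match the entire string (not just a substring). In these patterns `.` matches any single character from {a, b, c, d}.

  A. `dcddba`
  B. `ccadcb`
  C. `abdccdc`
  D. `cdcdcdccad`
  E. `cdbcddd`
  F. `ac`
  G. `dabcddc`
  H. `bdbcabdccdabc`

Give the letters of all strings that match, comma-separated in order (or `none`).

A → no match
B → no match
C → no match
D → no match
E → no match
F → no match
G → no match
H → no match

none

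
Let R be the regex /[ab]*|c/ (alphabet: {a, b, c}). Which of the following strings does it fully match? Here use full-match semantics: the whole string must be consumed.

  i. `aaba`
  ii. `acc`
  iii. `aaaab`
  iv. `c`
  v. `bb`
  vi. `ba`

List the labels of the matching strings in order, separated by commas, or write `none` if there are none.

i → match
ii → no match
iii → match
iv → match
v → match
vi → match

i, iii, iv, v, vi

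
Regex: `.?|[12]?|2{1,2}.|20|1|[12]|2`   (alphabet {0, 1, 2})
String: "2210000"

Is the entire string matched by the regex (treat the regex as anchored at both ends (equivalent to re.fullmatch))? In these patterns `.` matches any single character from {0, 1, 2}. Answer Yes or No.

No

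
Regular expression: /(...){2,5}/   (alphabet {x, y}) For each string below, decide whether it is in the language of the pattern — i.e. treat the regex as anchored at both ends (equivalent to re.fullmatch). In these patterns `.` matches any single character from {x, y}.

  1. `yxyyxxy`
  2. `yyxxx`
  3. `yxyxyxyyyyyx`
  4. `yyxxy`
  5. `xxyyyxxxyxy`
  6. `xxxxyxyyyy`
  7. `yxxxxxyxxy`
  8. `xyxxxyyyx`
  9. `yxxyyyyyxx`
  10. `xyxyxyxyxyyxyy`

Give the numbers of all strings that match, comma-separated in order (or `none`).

1. `yxyyxxy` → no match
2. `yyxxx` → no match
3. `yxyxyxyyyyyx` → match
4. `yyxxy` → no match
5. `xxyyyxxxyxy` → no match
6. `xxxxyxyyyy` → no match
7. `yxxxxxyxxy` → no match
8. `xyxxxyyyx` → match
9. `yxxyyyyyxx` → no match
10 → no match

3, 8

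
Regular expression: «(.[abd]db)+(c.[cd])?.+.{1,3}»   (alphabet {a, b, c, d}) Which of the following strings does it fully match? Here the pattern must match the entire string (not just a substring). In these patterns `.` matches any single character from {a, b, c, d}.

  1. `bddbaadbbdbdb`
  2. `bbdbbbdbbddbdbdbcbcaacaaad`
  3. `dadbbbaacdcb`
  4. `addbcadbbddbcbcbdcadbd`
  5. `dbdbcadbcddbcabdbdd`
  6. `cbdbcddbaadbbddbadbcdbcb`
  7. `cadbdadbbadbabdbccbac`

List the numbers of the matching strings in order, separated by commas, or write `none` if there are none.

1, 2, 3, 4, 5, 6, 7

1 → match
2 → match
3 → match
4 → match
5 → match
6 → match
7 → match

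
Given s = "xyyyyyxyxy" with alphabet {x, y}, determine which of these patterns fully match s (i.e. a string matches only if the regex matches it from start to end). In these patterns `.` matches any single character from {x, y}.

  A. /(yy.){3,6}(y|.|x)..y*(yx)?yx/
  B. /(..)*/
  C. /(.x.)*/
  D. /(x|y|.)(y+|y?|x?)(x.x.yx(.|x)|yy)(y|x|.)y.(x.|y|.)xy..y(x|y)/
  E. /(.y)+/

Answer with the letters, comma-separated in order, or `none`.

A → no match — must start with "yy"
B → match
C → no match
D → no match
E → match

B, E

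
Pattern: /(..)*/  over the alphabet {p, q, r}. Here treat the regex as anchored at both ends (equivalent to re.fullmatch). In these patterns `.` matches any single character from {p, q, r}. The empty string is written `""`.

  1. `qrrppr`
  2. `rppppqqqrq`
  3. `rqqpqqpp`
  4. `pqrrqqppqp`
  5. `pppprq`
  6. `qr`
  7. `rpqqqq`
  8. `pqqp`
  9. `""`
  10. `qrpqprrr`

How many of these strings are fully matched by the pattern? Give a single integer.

1. `qrrppr` → match
2. `rppppqqqrq` → match
3. `rqqpqqpp` → match
4. `pqrrqqppqp` → match
5. `pppprq` → match
6. `qr` → match
7. `rpqqqq` → match
8. `pqqp` → match
9. `""` → match
10. `qrpqprrr` → match
Total matched: 10

10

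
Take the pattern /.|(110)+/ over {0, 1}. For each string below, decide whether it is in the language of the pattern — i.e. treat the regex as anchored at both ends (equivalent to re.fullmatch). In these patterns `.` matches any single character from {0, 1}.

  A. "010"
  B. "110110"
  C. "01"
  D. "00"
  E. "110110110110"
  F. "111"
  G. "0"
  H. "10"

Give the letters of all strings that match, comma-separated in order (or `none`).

A → no match
B → match
C → no match
D → no match
E → match
F → no match
G → match
H → no match

B, E, G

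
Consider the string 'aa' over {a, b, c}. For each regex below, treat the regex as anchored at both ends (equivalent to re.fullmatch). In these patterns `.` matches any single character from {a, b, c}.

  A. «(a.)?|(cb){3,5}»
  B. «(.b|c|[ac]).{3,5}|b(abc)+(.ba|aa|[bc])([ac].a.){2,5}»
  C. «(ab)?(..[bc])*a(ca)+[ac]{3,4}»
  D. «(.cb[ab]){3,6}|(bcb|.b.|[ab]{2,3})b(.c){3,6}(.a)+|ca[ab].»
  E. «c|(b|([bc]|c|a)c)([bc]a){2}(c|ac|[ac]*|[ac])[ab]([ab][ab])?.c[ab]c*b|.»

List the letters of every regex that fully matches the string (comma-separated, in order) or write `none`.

A

A → match
B → no match
C → no match
D → no match
E → no match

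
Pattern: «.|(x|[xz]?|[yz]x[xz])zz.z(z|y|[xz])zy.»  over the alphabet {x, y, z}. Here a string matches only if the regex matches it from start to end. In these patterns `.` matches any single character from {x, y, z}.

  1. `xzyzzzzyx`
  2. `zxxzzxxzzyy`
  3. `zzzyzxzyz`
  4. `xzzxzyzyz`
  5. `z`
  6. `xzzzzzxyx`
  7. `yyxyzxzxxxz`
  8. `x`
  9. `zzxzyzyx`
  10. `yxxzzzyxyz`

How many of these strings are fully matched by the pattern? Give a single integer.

1. `xzyzzzzyx` → no match
2. `zxxzzxxzzyy` → no match
3. `zzzyzxzyz` → match
4. `xzzxzyzyz` → match
5. `z` → match
6. `xzzzzzxyx` → no match
7. `yyxyzxzxxxz` → no match
8. `x` → match
9. `zzxzyzyx` → match
10. `yxxzzzyxyz` → no match
Total matched: 5

5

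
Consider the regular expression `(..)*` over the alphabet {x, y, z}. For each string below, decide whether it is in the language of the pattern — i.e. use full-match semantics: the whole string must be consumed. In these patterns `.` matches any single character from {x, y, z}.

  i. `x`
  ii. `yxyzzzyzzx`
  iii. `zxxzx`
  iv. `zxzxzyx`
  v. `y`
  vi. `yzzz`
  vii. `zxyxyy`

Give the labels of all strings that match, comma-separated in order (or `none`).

i. `x` → no match
ii. `yxyzzzyzzx` → match
iii. `zxxzx` → no match
iv. `zxzxzyx` → no match
v. `y` → no match
vi. `yzzz` → match
vii. `zxyxyy` → match

ii, vi, vii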